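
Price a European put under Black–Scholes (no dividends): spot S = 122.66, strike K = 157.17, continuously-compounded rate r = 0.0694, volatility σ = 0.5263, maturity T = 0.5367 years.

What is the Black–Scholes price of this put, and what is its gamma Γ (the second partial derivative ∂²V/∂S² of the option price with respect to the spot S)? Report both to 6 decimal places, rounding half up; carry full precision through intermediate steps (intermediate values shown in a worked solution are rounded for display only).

σ√T = 0.5263·√0.5367 = 0.385566
d₁ = (ln(S/K) + (r+σ²/2)T) / (σ√T) = (ln(122.66/157.17) + (0.0694+0.5263²/2)·0.5367) / 0.385566 = (-0.247912 + 0.111578) / 0.385566 = -0.353594
d₂ = d₁ − σ√T = -0.353594 − 0.385566 = -0.739161
e^{−rT} = e^{−0.0694·0.5367} = 0.963438
N(−d₁) = 0.638178,  N(−d₂) = 0.770095
Put price V = K·e^{−rT}·N(−d₂) − S·N(−d₁) = 116.610575 − 78.278971 = 38.331603
φ(d₁) = (1/√(2π))·e^{−d₁²/2} = 0.374766
Γ = φ(d₁) / (S·σ·√T) = 0.007924

price = 38.331603
Γ = 0.007924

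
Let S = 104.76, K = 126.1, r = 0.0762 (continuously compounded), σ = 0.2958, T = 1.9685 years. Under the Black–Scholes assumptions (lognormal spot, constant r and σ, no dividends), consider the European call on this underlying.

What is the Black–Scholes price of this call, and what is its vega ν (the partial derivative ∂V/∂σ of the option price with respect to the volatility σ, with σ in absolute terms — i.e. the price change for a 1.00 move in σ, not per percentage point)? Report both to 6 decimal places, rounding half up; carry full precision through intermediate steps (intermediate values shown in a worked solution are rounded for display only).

price = 15.706693
ν = 58.201010

σ√T = 0.2958·√1.9685 = 0.415017
d₁ = (ln(S/K) + (r+σ²/2)T) / (σ√T) = (ln(104.76/126.1) + (0.0762+0.2958²/2)·1.9685) / 0.415017 = (-0.185403 + 0.236119) / 0.415017 = 0.122202
d₂ = d₁ − σ√T = 0.122202 − 0.415017 = -0.292815
e^{−rT} = e^{−0.0762·1.9685} = 0.860708
N(d₁) = 0.548631,  N(d₂) = 0.384832
Call price V = S·N(d₁) − K·e^{−rT}·N(d₂) = 57.474541 − 41.767849 = 15.706693
φ(d₁) = (1/√(2π))·e^{−d₁²/2} = 0.395975
ν = S·φ(d₁)·√T = 58.201010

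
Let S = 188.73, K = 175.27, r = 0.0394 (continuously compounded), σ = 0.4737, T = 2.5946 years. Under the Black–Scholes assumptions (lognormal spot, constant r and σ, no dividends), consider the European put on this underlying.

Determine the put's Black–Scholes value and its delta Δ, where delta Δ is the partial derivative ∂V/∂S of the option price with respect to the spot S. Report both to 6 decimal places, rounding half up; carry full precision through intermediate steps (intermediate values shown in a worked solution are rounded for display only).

price = 37.608917
Δ = -0.270117

σ√T = 0.4737·√2.5946 = 0.763025
d₁ = (ln(S/K) + (r+σ²/2)T) / (σ√T) = (ln(188.73/175.27) + (0.0394+0.4737²/2)·2.5946) / 0.763025 = (0.073990 + 0.393331) / 0.763025 = 0.612458
d₂ = d₁ − σ√T = 0.612458 − 0.763025 = -0.150567
e^{−rT} = e^{−0.0394·2.5946} = 0.902824
N(−d₁) = 0.270117,  N(−d₂) = 0.559841
Put price V = K·e^{−rT}·N(−d₂) − S·N(−d₁) = 88.588190 − 50.979273 = 37.608917
Δ = −N(−d₁) = -0.270117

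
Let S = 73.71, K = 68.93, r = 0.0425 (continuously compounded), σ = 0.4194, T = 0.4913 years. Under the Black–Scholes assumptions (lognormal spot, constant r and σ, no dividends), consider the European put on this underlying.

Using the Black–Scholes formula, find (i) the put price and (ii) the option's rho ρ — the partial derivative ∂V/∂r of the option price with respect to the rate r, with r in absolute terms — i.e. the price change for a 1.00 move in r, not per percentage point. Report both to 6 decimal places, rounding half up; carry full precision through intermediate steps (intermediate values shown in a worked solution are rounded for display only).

σ√T = 0.4194·√0.4913 = 0.293969
d₁ = (ln(S/K) + (r+σ²/2)T) / (σ√T) = (ln(73.71/68.93) + (0.0425+0.4194²/2)·0.4913) / 0.293969 = (0.067047 + 0.064089) / 0.293969 = 0.446088
d₂ = d₁ − σ√T = 0.446088 − 0.293969 = 0.152119
e^{−rT} = e^{−0.0425·0.4913} = 0.979336
N(−d₁) = 0.327767,  N(−d₂) = 0.439547
Put price V = K·e^{−rT}·N(−d₂) − S·N(−d₁) = 29.671874 − 24.159690 = 5.512184
ρ = −K·T·e^{−rT}·N(−d₂) = -14.577792

price = 5.512184
ρ = -14.577792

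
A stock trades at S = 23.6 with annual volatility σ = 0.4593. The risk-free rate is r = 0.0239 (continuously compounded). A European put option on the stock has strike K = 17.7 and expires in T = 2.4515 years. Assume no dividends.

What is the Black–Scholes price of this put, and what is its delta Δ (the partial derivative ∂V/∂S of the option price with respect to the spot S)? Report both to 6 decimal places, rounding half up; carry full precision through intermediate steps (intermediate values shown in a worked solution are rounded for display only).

σ√T = 0.4593·√2.4515 = 0.719138
d₁ = (ln(S/K) + (r+σ²/2)T) / (σ√T) = (ln(23.6/17.7) + (0.0239+0.4593²/2)·2.4515) / 0.719138 = (0.287682 + 0.317171) / 0.719138 = 0.841080
d₂ = d₁ − σ√T = 0.841080 − 0.719138 = 0.121942
e^{−rT} = e^{−0.0239·2.4515} = 0.943093
N(−d₁) = 0.200152,  N(−d₂) = 0.451473
Put price V = K·e^{−rT}·N(−d₂) − S·N(−d₁) = 7.536313 − 4.723576 = 2.812737
Δ = −N(−d₁) = -0.200152

price = 2.812737
Δ = -0.200152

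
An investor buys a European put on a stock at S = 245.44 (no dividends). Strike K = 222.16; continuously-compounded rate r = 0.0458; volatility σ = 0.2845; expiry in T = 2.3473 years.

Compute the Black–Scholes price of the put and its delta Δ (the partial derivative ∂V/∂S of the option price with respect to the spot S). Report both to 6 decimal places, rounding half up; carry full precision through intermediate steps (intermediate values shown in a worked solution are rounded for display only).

price = 19.590110
Δ = -0.244089

σ√T = 0.2845·√2.3473 = 0.435880
d₁ = (ln(S/K) + (r+σ²/2)T) / (σ√T) = (ln(245.44/222.16) + (0.0458+0.2845²/2)·2.3473) / 0.435880 = (0.099655 + 0.202502) / 0.435880 = 0.693211
d₂ = d₁ − σ√T = 0.693211 − 0.435880 = 0.257331
e^{−rT} = e^{−0.0458·2.3473} = 0.898071
N(−d₁) = 0.244089,  N(−d₂) = 0.398461
Put price V = K·e^{−rT}·N(−d₂) − S·N(−d₁) = 79.499211 − 59.909102 = 19.590110
Δ = −N(−d₁) = -0.244089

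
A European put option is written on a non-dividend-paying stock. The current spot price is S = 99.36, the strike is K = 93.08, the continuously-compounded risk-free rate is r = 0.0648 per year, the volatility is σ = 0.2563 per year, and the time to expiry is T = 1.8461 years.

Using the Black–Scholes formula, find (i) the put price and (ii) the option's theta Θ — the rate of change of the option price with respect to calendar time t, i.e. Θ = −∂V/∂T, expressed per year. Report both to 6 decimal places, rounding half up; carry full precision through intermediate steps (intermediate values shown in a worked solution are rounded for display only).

price = 5.896509
Θ = -0.986028

σ√T = 0.2563·√1.8461 = 0.348238
d₁ = (ln(S/K) + (r+σ²/2)T) / (σ√T) = (ln(99.36/93.08) + (0.0648+0.2563²/2)·1.8461) / 0.348238 = (0.065290 + 0.180262) / 0.348238 = 0.705128
d₂ = d₁ − σ√T = 0.705128 − 0.348238 = 0.356890
e^{−rT} = e^{−0.0648·1.8461} = 0.887251
N(−d₁) = 0.240365,  N(−d₂) = 0.360587
Put price V = K·e^{−rT}·N(−d₂) − S·N(−d₁) = 29.779201 − 23.882693 = 5.896509
φ(d₁) = (1/√(2π))·e^{−d₁²/2} = 0.311131
Θ = −S·φ(d₁)·σ/(2√T) + r·K·e^{−rT}·N(−d₂) = −2.915720 + 1.929692 = -0.986028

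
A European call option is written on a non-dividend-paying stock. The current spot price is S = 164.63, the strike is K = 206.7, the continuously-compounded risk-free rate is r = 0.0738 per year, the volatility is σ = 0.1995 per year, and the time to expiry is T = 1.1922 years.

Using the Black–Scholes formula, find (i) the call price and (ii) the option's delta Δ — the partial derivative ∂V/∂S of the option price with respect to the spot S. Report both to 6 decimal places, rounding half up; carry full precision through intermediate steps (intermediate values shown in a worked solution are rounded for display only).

σ√T = 0.1995·√1.1922 = 0.217830
d₁ = (ln(S/K) + (r+σ²/2)T) / (σ√T) = (ln(164.63/206.7) + (0.0738+0.1995²/2)·1.1922) / 0.217830 = (-0.227568 + 0.111709) / 0.217830 = -0.531877
d₂ = d₁ − σ√T = -0.531877 − 0.217830 = -0.749707
e^{−rT} = e^{−0.0738·1.1922} = 0.915775
N(d₁) = 0.297406,  N(d₂) = 0.226716
Call price V = S·N(d₁) − K·e^{−rT}·N(d₂) = 48.961898 − 42.915183 = 6.046715
Δ = N(d₁) = 0.297406

price = 6.046715
Δ = 0.297406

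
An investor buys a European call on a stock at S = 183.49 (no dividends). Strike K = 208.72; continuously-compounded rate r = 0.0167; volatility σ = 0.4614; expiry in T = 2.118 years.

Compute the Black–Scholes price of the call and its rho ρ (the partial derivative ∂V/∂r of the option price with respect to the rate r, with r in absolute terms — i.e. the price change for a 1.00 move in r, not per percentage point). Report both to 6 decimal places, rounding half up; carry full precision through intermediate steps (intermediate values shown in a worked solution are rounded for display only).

σ√T = 0.4614·√2.118 = 0.671492
d₁ = (ln(S/K) + (r+σ²/2)T) / (σ√T) = (ln(183.49/208.72) + (0.0167+0.4614²/2)·2.118) / 0.671492 = (-0.128833 + 0.260821) / 0.671492 = 0.196559
d₂ = d₁ − σ√T = 0.196559 − 0.671492 = -0.474933
e^{−rT} = e^{−0.0167·2.118} = 0.965248
N(d₁) = 0.577914,  N(d₂) = 0.317417
Call price V = S·N(d₁) − K·e^{−rT}·N(d₂) = 106.041367 − 63.948979 = 42.092388
ρ = K·T·e^{−rT}·N(d₂) = 135.443937

price = 42.092388
ρ = 135.443937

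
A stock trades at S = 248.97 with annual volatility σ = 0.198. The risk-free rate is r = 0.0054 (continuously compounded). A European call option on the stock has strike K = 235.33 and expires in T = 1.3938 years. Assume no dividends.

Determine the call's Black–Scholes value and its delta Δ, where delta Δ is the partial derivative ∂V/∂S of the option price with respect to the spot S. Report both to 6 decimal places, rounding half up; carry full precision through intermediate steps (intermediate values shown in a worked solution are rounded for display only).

σ√T = 0.198·√1.3938 = 0.233757
d₁ = (ln(S/K) + (r+σ²/2)T) / (σ√T) = (ln(248.97/235.33) + (0.0054+0.198²/2)·1.3938) / 0.233757 = (0.056344 + 0.034848) / 0.233757 = 0.390111
d₂ = d₁ − σ√T = 0.390111 − 0.233757 = 0.156354
e^{−rT} = e^{−0.0054·1.3938} = 0.992502
N(d₁) = 0.651773,  N(d₂) = 0.562123
Call price V = S·N(d₁) − K·e^{−rT}·N(d₂) = 162.271892 − 131.292489 = 30.979402
Δ = N(d₁) = 0.651773

price = 30.979402
Δ = 0.651773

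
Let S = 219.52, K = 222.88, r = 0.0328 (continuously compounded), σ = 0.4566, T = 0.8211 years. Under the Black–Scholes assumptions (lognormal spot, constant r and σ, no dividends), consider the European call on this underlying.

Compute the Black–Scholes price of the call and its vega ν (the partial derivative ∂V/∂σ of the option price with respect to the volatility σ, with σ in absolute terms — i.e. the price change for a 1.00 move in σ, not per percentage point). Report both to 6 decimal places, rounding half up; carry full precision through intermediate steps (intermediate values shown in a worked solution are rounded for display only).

price = 37.062820
ν = 77.190604

σ√T = 0.4566·√0.8211 = 0.413746
d₁ = (ln(S/K) + (r+σ²/2)T) / (σ√T) = (ln(219.52/222.88) + (0.0328+0.4566²/2)·0.8211) / 0.413746 = (-0.015190 + 0.112525) / 0.413746 = 0.235253
d₂ = d₁ − σ√T = 0.235253 − 0.413746 = -0.178494
e^{−rT} = e^{−0.0328·0.8211} = 0.973427
N(d₁) = 0.592994,  N(d₂) = 0.429168
Call price V = S·N(d₁) − K·e^{−rT}·N(d₂) = 130.173966 − 93.111145 = 37.062820
φ(d₁) = (1/√(2π))·e^{−d₁²/2} = 0.388054
ν = S·φ(d₁)·√T = 77.190604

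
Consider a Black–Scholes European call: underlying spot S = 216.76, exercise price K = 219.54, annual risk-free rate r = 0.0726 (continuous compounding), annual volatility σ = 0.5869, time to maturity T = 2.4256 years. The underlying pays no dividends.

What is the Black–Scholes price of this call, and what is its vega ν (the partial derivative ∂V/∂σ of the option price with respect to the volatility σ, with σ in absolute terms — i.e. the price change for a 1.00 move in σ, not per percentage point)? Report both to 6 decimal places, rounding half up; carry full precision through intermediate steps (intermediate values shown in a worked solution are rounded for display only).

σ√T = 0.5869·√2.4256 = 0.914058
d₁ = (ln(S/K) + (r+σ²/2)T) / (σ√T) = (ln(216.76/219.54) + (0.0726+0.5869²/2)·2.4256) / 0.914058 = (-0.012744 + 0.593849) / 0.914058 = 0.635743
d₂ = d₁ − σ√T = 0.635743 − 0.914058 = -0.278315
e^{−rT} = e^{−0.0726·2.4256} = 0.838535
N(d₁) = 0.737528,  N(d₂) = 0.390385
Call price V = S·N(d₁) − K·e^{−rT}·N(d₂) = 159.866565 − 71.866823 = 87.999742
φ(d₁) = (1/√(2π))·e^{−d₁²/2} = 0.325946
ν = S·φ(d₁)·√T = 110.035956

price = 87.999742
ν = 110.035956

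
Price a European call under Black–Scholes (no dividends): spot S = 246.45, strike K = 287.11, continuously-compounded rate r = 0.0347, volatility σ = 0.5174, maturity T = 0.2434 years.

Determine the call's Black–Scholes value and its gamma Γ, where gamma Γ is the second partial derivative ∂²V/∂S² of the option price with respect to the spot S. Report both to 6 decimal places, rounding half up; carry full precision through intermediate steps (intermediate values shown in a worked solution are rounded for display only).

price = 12.013045
Γ = 0.005763

σ√T = 0.5174·√0.2434 = 0.255262
d₁ = (ln(S/K) + (r+σ²/2)T) / (σ√T) = (ln(246.45/287.11) + (0.0347+0.5174²/2)·0.2434) / 0.255262 = (-0.152706 + 0.041025) / 0.255262 = -0.437514
d₂ = d₁ − σ√T = -0.437514 − 0.255262 = -0.692776
e^{−rT} = e^{−0.0347·0.2434} = 0.991590
N(d₁) = 0.330869,  N(d₂) = 0.244225
Call price V = S·N(d₁) − K·e^{−rT}·N(d₂) = 81.542728 − 69.529683 = 12.013045
φ(d₁) = (1/√(2π))·e^{−d₁²/2} = 0.362530
Γ = φ(d₁) / (S·σ·√T) = 0.005763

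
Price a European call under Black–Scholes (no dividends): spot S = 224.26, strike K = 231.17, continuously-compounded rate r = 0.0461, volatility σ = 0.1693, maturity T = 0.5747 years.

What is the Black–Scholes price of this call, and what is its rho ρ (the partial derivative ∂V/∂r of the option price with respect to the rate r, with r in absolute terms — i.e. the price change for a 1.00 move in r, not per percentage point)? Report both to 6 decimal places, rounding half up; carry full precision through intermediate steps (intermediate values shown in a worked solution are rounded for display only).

σ√T = 0.1693·√0.5747 = 0.128345
d₁ = (ln(S/K) + (r+σ²/2)T) / (σ√T) = (ln(224.26/231.17) + (0.0461+0.1693²/2)·0.5747) / 0.128345 = (-0.030347 + 0.034730) / 0.128345 = 0.034147
d₂ = d₁ − σ√T = 0.034147 − 0.128345 = -0.094198
e^{−rT} = e^{−0.0461·0.5747} = 0.973854
N(d₁) = 0.513620,  N(d₂) = 0.462476
Call price V = S·N(d₁) − K·e^{−rT}·N(d₂) = 115.184413 − 104.115321 = 11.069091
ρ = K·T·e^{−rT}·N(d₂) = 59.835075

price = 11.069091
ρ = 59.835075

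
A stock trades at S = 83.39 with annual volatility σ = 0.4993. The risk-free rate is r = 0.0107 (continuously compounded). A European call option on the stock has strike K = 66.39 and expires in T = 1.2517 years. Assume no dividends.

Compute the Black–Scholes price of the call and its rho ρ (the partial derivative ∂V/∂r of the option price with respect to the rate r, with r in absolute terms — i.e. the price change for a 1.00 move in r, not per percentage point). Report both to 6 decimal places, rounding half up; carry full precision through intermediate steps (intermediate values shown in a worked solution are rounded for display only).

price = 26.777586
ρ = 45.975957

σ√T = 0.4993·√1.2517 = 0.558614
d₁ = (ln(S/K) + (r+σ²/2)T) / (σ√T) = (ln(83.39/66.39) + (0.0107+0.4993²/2)·1.2517) / 0.558614 = (0.227982 + 0.169418) / 0.558614 = 0.711404
d₂ = d₁ − σ√T = 0.711404 − 0.558614 = 0.152790
e^{−rT} = e^{−0.0107·1.2517} = 0.986696
N(d₁) = 0.761583,  N(d₂) = 0.560718
Call price V = S·N(d₁) − K·e^{−rT}·N(d₂) = 63.508397 − 36.730812 = 26.777586
ρ = K·T·e^{−rT}·N(d₂) = 45.975957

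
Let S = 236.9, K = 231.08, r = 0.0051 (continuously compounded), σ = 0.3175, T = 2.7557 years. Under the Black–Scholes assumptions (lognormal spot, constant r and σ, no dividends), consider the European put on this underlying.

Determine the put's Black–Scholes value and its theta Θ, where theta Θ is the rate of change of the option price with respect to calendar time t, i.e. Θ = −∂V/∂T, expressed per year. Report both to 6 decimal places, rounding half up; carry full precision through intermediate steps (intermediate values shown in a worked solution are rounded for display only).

σ√T = 0.3175·√2.7557 = 0.527060
d₁ = (ln(S/K) + (r+σ²/2)T) / (σ√T) = (ln(236.9/231.08) + (0.0051+0.3175²/2)·2.7557) / 0.527060 = (0.024874 + 0.152950) / 0.527060 = 0.337389
d₂ = d₁ − σ√T = 0.337389 − 0.527060 = -0.189671
e^{−rT} = e^{−0.0051·2.7557} = 0.986044
N(−d₁) = 0.367912,  N(−d₂) = 0.575216
Put price V = K·e^{−rT}·N(−d₂) − S·N(−d₁) = 131.065980 − 87.158314 = 43.907666
φ(d₁) = (1/√(2π))·e^{−d₁²/2} = 0.376870
Θ = −S·φ(d₁)·σ/(2√T) + r·K·e^{−rT}·N(−d₂) = −8.537972 + 0.668436 = -7.869536

price = 43.907666
Θ = -7.869536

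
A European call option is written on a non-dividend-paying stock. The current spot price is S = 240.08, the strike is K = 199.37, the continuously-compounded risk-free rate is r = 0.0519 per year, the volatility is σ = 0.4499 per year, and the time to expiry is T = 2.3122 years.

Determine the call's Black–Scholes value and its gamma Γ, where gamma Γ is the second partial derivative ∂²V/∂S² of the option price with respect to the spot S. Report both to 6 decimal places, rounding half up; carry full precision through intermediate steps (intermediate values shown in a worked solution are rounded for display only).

price = 92.651580
Γ = 0.001779

σ√T = 0.4499·√2.3122 = 0.684114
d₁ = (ln(S/K) + (r+σ²/2)T) / (σ√T) = (ln(240.08/199.37) + (0.0519+0.4499²/2)·2.3122) / 0.684114 = (0.185810 + 0.354009) / 0.684114 = 0.789077
d₂ = d₁ − σ√T = 0.789077 − 0.684114 = 0.104963
e^{−rT} = e^{−0.0519·2.3122} = 0.886918
N(d₁) = 0.784967,  N(d₂) = 0.541797
Call price V = S·N(d₁) − K·e^{−rT}·N(d₂) = 188.454789 − 95.803209 = 92.651580
φ(d₁) = (1/√(2π))·e^{−d₁²/2} = 0.292217
Γ = φ(d₁) / (S·σ·√T) = 0.001779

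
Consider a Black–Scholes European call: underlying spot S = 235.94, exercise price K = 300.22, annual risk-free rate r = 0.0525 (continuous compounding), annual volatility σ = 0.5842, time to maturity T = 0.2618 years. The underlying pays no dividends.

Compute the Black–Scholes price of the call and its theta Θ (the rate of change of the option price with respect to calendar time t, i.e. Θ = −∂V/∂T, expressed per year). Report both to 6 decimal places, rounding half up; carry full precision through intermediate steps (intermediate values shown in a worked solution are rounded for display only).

price = 10.118770
Θ = -47.418403

σ√T = 0.5842·√0.2618 = 0.298914
d₁ = (ln(S/K) + (r+σ²/2)T) / (σ√T) = (ln(235.94/300.22) + (0.0525+0.5842²/2)·0.2618) / 0.298914 = (-0.240938 + 0.058419) / 0.298914 = -0.610606
d₂ = d₁ − σ√T = -0.610606 − 0.298914 = -0.909520
e^{−rT} = e^{−0.0525·0.2618} = 0.986350
N(d₁) = 0.270730,  N(d₂) = 0.181538
Call price V = S·N(d₁) − K·e^{−rT}·N(d₂) = 63.876100 − 53.757330 = 10.118770
φ(d₁) = (1/√(2π))·e^{−d₁²/2} = 0.331092
Θ = −S·φ(d₁)·σ/(2√T) − r·K·e^{−rT}·N(d₂) = −44.596143 − 2.822260 = -47.418403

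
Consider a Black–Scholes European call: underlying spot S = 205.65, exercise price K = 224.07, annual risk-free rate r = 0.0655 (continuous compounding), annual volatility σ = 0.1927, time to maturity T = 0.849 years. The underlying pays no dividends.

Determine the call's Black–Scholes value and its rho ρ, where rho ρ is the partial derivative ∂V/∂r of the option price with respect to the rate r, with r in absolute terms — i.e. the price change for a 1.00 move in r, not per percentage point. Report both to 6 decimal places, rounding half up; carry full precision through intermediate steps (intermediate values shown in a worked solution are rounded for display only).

price = 11.833192
ρ = 71.605209

σ√T = 0.1927·√0.849 = 0.177556
d₁ = (ln(S/K) + (r+σ²/2)T) / (σ√T) = (ln(205.65/224.07) + (0.0655+0.1927²/2)·0.849) / 0.177556 = (-0.085783 + 0.071373) / 0.177556 = -0.081159
d₂ = d₁ − σ√T = -0.081159 − 0.177556 = -0.258715
e^{−rT} = e^{−0.0655·0.849} = 0.945908
N(d₁) = 0.467658,  N(d₂) = 0.397928
Call price V = S·N(d₁) − K·e^{−rT}·N(d₂) = 96.173839 − 84.340646 = 11.833192
ρ = K·T·e^{−rT}·N(d₂) = 71.605209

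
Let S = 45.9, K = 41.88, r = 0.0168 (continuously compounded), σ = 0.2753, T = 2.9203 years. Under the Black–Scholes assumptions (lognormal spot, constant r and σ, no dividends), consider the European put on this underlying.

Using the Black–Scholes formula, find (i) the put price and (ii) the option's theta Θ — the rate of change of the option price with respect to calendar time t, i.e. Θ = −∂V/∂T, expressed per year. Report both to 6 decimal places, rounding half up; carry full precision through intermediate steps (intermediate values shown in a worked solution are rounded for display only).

σ√T = 0.2753·√2.9203 = 0.470457
d₁ = (ln(S/K) + (r+σ²/2)T) / (σ√T) = (ln(45.9/41.88) + (0.0168+0.2753²/2)·2.9203) / 0.470457 = (0.091657 + 0.159726) / 0.470457 = 0.534337
d₂ = d₁ − σ√T = 0.534337 − 0.470457 = 0.063880
e^{−rT} = e^{−0.0168·2.9203} = 0.952123
N(−d₁) = 0.296554,  N(−d₂) = 0.474533
Put price V = K·e^{−rT}·N(−d₂) − S·N(−d₁) = 18.921954 − 13.611835 = 5.310119
φ(d₁) = (1/√(2π))·e^{−d₁²/2} = 0.345868
Θ = −S·φ(d₁)·σ/(2√T) + r·K·e^{−rT}·N(−d₂) = −1.278752 + 0.317889 = -0.960863

price = 5.310119
Θ = -0.960863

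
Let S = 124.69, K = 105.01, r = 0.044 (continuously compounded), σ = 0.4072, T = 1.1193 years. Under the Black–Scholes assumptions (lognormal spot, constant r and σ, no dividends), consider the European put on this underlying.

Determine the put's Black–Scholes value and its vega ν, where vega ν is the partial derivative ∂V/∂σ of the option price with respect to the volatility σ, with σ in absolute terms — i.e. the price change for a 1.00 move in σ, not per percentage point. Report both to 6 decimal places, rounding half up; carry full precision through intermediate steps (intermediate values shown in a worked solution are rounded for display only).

price = 9.210934
ν = 40.363378

σ√T = 0.4072·√1.1193 = 0.430805
d₁ = (ln(S/K) + (r+σ²/2)T) / (σ√T) = (ln(124.69/105.01) + (0.044+0.4072²/2)·1.1193) / 0.430805 = (0.171775 + 0.142046) / 0.430805 = 0.728452
d₂ = d₁ − σ√T = 0.728452 − 0.430805 = 0.297646
e^{−rT} = e^{−0.044·1.1193} = 0.951944
N(−d₁) = 0.233169,  N(−d₂) = 0.382986
Put price V = K·e^{−rT}·N(−d₂) − S·N(−d₁) = 38.284719 − 29.073786 = 9.210934
φ(d₁) = (1/√(2π))·e^{−d₁²/2} = 0.305973
ν = S·φ(d₁)·√T = 40.363378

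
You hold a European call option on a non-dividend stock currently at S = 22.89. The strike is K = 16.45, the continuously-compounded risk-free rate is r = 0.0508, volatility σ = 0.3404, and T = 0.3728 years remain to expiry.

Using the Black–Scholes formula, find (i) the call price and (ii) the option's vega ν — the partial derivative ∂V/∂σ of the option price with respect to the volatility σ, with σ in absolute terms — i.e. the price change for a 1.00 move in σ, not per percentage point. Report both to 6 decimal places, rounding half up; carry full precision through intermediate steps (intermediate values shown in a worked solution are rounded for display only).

price = 6.824863
ν = 1.134274

σ√T = 0.3404·√0.3728 = 0.207839
d₁ = (ln(S/K) + (r+σ²/2)T) / (σ√T) = (ln(22.89/16.45) + (0.0508+0.3404²/2)·0.3728) / 0.207839 = (0.330375 + 0.040537) / 0.207839 = 1.784608
d₂ = d₁ − σ√T = 1.784608 − 0.207839 = 1.576768
e^{−rT} = e^{−0.0508·0.3728} = 0.981240
N(d₁) = 0.962838,  N(d₂) = 0.942576
Call price V = S·N(d₁) − K·e^{−rT}·N(d₂) = 22.039351 − 15.214487 = 6.824863
φ(d₁) = (1/√(2π))·e^{−d₁²/2} = 0.081159
ν = S·φ(d₁)·√T = 1.134274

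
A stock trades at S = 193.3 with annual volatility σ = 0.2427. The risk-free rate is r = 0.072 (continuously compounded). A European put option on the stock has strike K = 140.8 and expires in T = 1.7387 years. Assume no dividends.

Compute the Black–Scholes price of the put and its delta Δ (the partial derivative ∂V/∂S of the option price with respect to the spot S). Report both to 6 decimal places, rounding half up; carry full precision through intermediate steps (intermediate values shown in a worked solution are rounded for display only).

σ√T = 0.2427·√1.7387 = 0.320024
d₁ = (ln(S/K) + (r+σ²/2)T) / (σ√T) = (ln(193.3/140.8) + (0.072+0.2427²/2)·1.7387) / 0.320024 = (0.316903 + 0.176394) / 0.320024 = 1.541439
d₂ = d₁ − σ√T = 1.541439 − 0.320024 = 1.221415
e^{−rT} = e^{−0.072·1.7387} = 0.882332
N(−d₁) = 0.061605,  N(−d₂) = 0.110964
Put price V = K·e^{−rT}·N(−d₂) − S·N(−d₁) = 13.785378 − 11.908248 = 1.877130
Δ = −N(−d₁) = -0.061605

price = 1.877130
Δ = -0.061605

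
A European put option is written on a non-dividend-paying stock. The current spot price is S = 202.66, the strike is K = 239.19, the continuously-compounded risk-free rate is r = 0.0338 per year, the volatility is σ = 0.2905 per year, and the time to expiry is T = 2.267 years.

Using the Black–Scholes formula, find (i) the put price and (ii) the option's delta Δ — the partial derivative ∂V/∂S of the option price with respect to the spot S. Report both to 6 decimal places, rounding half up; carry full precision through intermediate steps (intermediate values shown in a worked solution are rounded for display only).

σ√T = 0.2905·√2.267 = 0.437393
d₁ = (ln(S/K) + (r+σ²/2)T) / (σ√T) = (ln(202.66/239.19) + (0.0338+0.2905²/2)·2.267) / 0.437393 = (-0.165729 + 0.172281) / 0.437393 = 0.014981
d₂ = d₁ − σ√T = 0.014981 − 0.437393 = -0.422412
e^{−rT} = e^{−0.0338·2.267} = 0.926237
N(−d₁) = 0.494024,  N(−d₂) = 0.663638
Put price V = K·e^{−rT}·N(−d₂) − S·N(−d₁) = 147.026839 − 100.118865 = 46.907973
Δ = −N(−d₁) = -0.494024

price = 46.907973
Δ = -0.494024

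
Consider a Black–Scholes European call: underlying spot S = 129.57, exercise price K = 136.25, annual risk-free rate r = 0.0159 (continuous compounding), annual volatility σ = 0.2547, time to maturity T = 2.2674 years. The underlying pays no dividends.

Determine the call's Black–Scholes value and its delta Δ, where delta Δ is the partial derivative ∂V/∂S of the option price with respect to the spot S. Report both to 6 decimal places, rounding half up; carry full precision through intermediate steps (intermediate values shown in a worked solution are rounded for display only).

σ√T = 0.2547·√2.2674 = 0.383524
d₁ = (ln(S/K) + (r+σ²/2)T) / (σ√T) = (ln(129.57/136.25) + (0.0159+0.2547²/2)·2.2674) / 0.383524 = (-0.050270 + 0.109597) / 0.383524 = 0.154689
d₂ = d₁ − σ√T = 0.154689 − 0.383524 = -0.228835
e^{−rT} = e^{−0.0159·2.2674} = 0.964590
N(d₁) = 0.561467,  N(d₂) = 0.409498
Call price V = S·N(d₁) − K·e^{−rT}·N(d₂) = 72.749244 − 53.818512 = 18.930732
Δ = N(d₁) = 0.561467

price = 18.930732
Δ = 0.561467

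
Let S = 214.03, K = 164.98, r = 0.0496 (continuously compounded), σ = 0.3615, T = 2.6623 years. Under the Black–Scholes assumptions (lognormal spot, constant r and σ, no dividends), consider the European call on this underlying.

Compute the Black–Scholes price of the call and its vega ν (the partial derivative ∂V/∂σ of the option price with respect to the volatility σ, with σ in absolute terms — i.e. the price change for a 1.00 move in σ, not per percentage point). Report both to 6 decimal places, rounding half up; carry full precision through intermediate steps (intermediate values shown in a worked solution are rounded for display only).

σ√T = 0.3615·√2.6623 = 0.589843
d₁ = (ln(S/K) + (r+σ²/2)T) / (σ√T) = (ln(214.03/164.98) + (0.0496+0.3615²/2)·2.6623) / 0.589843 = (0.260292 + 0.306008) / 0.589843 = 0.960085
d₂ = d₁ − σ√T = 0.960085 − 0.589843 = 0.370241
e^{−rT} = e^{−0.0496·2.6623} = 0.876297
N(d₁) = 0.831494,  N(d₂) = 0.644399
Call price V = S·N(d₁) − K·e^{−rT}·N(d₂) = 177.964596 − 93.161669 = 84.802926
φ(d₁) = (1/√(2π))·e^{−d₁²/2} = 0.251624
ν = S·φ(d₁)·√T = 87.872912

price = 84.802926
ν = 87.872912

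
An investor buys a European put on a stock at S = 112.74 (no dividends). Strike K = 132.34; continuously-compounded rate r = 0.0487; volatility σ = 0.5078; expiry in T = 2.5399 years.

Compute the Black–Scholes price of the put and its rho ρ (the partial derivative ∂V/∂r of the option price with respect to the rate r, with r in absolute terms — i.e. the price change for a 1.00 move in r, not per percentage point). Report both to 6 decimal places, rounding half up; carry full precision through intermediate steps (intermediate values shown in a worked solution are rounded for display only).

σ√T = 0.5078·√2.5399 = 0.809284
d₁ = (ln(S/K) + (r+σ²/2)T) / (σ√T) = (ln(112.74/132.34) + (0.0487+0.5078²/2)·2.5399) / 0.809284 = (-0.160290 + 0.451164) / 0.809284 = 0.359421
d₂ = d₁ − σ√T = 0.359421 − 0.809284 = -0.449863
e^{−rT} = e^{−0.0487·2.5399} = 0.883651
N(−d₁) = 0.359640,  N(−d₂) = 0.673596
Put price V = K·e^{−rT}·N(−d₂) − S·N(−d₁) = 78.771859 − 40.545838 = 38.226021
ρ = −K·T·e^{−rT}·N(−d₂) = -200.072644

price = 38.226021
ρ = -200.072644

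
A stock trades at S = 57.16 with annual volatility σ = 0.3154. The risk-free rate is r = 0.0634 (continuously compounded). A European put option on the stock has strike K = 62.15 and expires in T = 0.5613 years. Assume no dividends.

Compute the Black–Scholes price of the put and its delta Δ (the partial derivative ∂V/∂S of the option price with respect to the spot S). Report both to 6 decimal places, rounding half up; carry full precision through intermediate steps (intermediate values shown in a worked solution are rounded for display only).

σ√T = 0.3154·√0.5613 = 0.236298
d₁ = (ln(S/K) + (r+σ²/2)T) / (σ√T) = (ln(57.16/62.15) + (0.0634+0.3154²/2)·0.5613) / 0.236298 = (-0.083696 + 0.063505) / 0.236298 = -0.085451
d₂ = d₁ − σ√T = -0.085451 − 0.236298 = -0.321748
e^{−rT} = e^{−0.0634·0.5613} = 0.965039
N(−d₁) = 0.534048,  N(−d₂) = 0.626178
Put price V = K·e^{−rT}·N(−d₂) − S·N(−d₁) = 37.556416 − 30.526209 = 7.030207
Δ = −N(−d₁) = -0.534048

price = 7.030207
Δ = -0.534048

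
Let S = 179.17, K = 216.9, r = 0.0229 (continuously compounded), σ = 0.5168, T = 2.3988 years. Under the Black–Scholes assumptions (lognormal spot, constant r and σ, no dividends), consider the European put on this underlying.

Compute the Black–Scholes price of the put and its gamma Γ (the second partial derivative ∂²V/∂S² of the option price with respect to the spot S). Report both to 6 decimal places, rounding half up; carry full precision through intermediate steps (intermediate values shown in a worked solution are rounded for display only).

price = 73.670566
Γ = 0.002709

σ√T = 0.5168·√2.3988 = 0.800423
d₁ = (ln(S/K) + (r+σ²/2)T) / (σ√T) = (ln(179.17/216.9) + (0.0229+0.5168²/2)·2.3988) / 0.800423 = (-0.191101 + 0.375271) / 0.800423 = 0.230090
d₂ = d₁ − σ√T = 0.230090 − 0.800423 = -0.570333
e^{−rT} = e^{−0.0229·2.3988} = 0.946549
N(−d₁) = 0.409011,  N(−d₂) = 0.715774
Put price V = K·e^{−rT}·N(−d₂) − S·N(−d₁) = 146.953025 − 73.282460 = 73.670566
φ(d₁) = (1/√(2π))·e^{−d₁²/2} = 0.388521
Γ = φ(d₁) / (S·σ·√T) = 0.002709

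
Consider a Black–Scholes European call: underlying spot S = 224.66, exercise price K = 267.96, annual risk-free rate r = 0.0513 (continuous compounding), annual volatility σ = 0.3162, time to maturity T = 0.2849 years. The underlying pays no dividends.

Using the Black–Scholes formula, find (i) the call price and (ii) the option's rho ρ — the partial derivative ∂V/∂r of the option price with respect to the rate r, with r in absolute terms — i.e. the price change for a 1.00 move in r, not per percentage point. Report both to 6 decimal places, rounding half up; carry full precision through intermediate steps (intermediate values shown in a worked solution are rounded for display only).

price = 3.701698
ρ = 11.186399

σ√T = 0.3162·√0.2849 = 0.168775
d₁ = (ln(S/K) + (r+σ²/2)T) / (σ√T) = (ln(224.66/267.96) + (0.0513+0.3162²/2)·0.2849) / 0.168775 = (-0.176250 + 0.028858) / 0.168775 = -0.873303
d₂ = d₁ − σ√T = -0.873303 − 0.168775 = -1.042078
e^{−rT} = e^{−0.0513·0.2849} = 0.985491
N(d₁) = 0.191249,  N(d₂) = 0.148688
Call price V = S·N(d₁) − K·e^{−rT}·N(d₂) = 42.965996 − 39.264298 = 3.701698
ρ = K·T·e^{−rT}·N(d₂) = 11.186399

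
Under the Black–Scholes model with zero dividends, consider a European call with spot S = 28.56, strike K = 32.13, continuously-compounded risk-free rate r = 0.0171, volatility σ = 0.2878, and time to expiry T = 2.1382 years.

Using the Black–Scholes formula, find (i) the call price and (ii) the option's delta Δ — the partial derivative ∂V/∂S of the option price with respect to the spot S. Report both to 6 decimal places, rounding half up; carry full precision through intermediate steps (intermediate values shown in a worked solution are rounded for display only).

price = 3.843627
Δ = 0.506951

σ√T = 0.2878·√2.1382 = 0.420838
d₁ = (ln(S/K) + (r+σ²/2)T) / (σ√T) = (ln(28.56/32.13) + (0.0171+0.2878²/2)·2.1382) / 0.420838 = (-0.117783 + 0.125116) / 0.420838 = 0.017424
d₂ = d₁ − σ√T = 0.017424 − 0.420838 = -0.403414
e^{−rT} = e^{−0.0171·2.1382} = 0.964097
N(d₁) = 0.506951,  N(d₂) = 0.343322
Call price V = S·N(d₁) − K·e^{−rT}·N(d₂) = 14.478510 − 10.634884 = 3.843627
Δ = N(d₁) = 0.506951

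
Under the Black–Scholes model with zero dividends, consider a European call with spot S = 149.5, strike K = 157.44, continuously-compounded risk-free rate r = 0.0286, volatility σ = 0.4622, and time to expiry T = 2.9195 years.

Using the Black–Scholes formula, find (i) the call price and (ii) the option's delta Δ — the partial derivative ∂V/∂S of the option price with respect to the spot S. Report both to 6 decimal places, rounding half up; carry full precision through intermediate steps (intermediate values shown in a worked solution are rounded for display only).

price = 47.559010
Δ = 0.668245

σ√T = 0.4622·√2.9195 = 0.789740
d₁ = (ln(S/K) + (r+σ²/2)T) / (σ√T) = (ln(149.5/157.44) + (0.0286+0.4622²/2)·2.9195) / 0.789740 = (-0.051748 + 0.395342) / 0.789740 = 0.435073
d₂ = d₁ − σ√T = 0.435073 − 0.789740 = -0.354667
e^{−rT} = e^{−0.0286·2.9195} = 0.919893
N(d₁) = 0.668245,  N(d₂) = 0.361419
Call price V = S·N(d₁) − K·e^{−rT}·N(d₂) = 99.902654 − 52.343644 = 47.559010
Δ = N(d₁) = 0.668245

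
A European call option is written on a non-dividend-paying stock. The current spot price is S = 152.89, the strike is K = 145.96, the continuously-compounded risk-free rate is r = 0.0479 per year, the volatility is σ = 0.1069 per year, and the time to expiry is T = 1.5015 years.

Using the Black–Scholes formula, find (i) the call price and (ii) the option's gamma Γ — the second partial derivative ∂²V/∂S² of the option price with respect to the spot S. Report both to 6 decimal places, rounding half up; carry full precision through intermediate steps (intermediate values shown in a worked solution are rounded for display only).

σ√T = 0.1069·√1.5015 = 0.130991
d₁ = (ln(S/K) + (r+σ²/2)T) / (σ√T) = (ln(152.89/145.96) + (0.0479+0.1069²/2)·1.5015) / 0.130991 = (0.046386 + 0.080501) / 0.130991 = 0.968674
d₂ = d₁ − σ√T = 0.968674 − 0.130991 = 0.837683
e^{−rT} = e^{−0.0479·1.5015} = 0.930604
N(d₁) = 0.833646,  N(d₂) = 0.798896
Call price V = S·N(d₁) − K·e^{−rT}·N(d₂) = 127.456137 − 108.514717 = 18.941420
φ(d₁) = (1/√(2π))·e^{−d₁²/2} = 0.249548
Γ = φ(d₁) / (S·σ·√T) = 0.012460

price = 18.941420
Γ = 0.012460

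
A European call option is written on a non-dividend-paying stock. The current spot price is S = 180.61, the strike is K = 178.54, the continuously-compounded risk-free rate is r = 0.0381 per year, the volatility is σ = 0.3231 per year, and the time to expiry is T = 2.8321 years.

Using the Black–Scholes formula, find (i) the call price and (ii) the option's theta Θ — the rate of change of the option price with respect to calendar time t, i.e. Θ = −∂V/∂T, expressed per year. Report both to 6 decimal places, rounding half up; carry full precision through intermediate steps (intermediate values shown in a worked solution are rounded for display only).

price = 47.543209
Θ = -9.055899

σ√T = 0.3231·√2.8321 = 0.543740
d₁ = (ln(S/K) + (r+σ²/2)T) / (σ√T) = (ln(180.61/178.54) + (0.0381+0.3231²/2)·2.8321) / 0.543740 = (0.011527 + 0.255730) / 0.543740 = 0.491516
d₂ = d₁ − σ√T = 0.491516 − 0.543740 = -0.052224
e^{−rT} = e^{−0.0381·2.8321} = 0.897715
N(d₁) = 0.688469,  N(d₂) = 0.479175
Call price V = S·N(d₁) − K·e^{−rT}·N(d₂) = 124.344432 − 76.801223 = 47.543209
φ(d₁) = (1/√(2π))·e^{−d₁²/2} = 0.353549
Θ = −S·φ(d₁)·σ/(2√T) − r·K·e^{−rT}·N(d₂) = −6.129772 − 2.926127 = -9.055899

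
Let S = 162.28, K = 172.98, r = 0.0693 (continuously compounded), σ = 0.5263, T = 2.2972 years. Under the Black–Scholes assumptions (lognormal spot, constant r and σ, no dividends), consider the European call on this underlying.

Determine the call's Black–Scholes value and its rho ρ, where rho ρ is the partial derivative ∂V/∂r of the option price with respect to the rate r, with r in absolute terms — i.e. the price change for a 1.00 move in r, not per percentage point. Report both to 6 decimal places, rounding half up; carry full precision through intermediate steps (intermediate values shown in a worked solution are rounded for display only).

price = 55.721377
ρ = 132.166474

σ√T = 0.5263·√2.2972 = 0.797687
d₁ = (ln(S/K) + (r+σ²/2)T) / (σ√T) = (ln(162.28/172.98) + (0.0693+0.5263²/2)·2.2972) / 0.797687 = (-0.063853 + 0.477349) / 0.797687 = 0.518368
d₂ = d₁ − σ√T = 0.518368 − 0.797687 = -0.279319
e^{−rT} = e^{−0.0693·2.2972} = 0.852829
N(d₁) = 0.697899,  N(d₂) = 0.390000
Call price V = S·N(d₁) − K·e^{−rT}·N(d₂) = 113.255102 − 57.533725 = 55.721377
ρ = K·T·e^{−rT}·N(d₂) = 132.166474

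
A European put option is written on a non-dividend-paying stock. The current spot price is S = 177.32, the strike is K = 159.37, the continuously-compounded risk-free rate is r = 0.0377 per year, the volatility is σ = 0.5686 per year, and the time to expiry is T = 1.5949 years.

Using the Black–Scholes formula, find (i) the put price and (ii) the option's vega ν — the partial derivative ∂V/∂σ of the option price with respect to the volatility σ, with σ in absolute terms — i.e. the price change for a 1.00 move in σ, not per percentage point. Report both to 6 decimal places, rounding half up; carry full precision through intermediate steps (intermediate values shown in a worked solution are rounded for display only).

price = 33.458969
ν = 75.004202

σ√T = 0.5686·√1.5949 = 0.718081
d₁ = (ln(S/K) + (r+σ²/2)T) / (σ√T) = (ln(177.32/159.37) + (0.0377+0.5686²/2)·1.5949) / 0.718081 = (0.106727 + 0.317948) / 0.718081 = 0.591403
d₂ = d₁ − σ√T = 0.591403 − 0.718081 = -0.126678
e^{−rT} = e^{−0.0377·1.5949} = 0.941644
N(−d₁) = 0.277125,  N(−d₂) = 0.550402
Put price V = K·e^{−rT}·N(−d₂) − S·N(−d₁) = 82.598802 − 49.139832 = 33.458969
φ(d₁) = (1/√(2π))·e^{−d₁²/2} = 0.334935
ν = S·φ(d₁)·√T = 75.004202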